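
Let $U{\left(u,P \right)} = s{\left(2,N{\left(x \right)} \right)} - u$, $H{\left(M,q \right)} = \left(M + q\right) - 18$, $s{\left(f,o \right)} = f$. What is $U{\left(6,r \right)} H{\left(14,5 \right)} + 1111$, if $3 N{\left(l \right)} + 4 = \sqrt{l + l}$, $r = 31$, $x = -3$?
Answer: $1107$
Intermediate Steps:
$N{\left(l \right)} = - \frac{4}{3} + \frac{\sqrt{2} \sqrt{l}}{3}$ ($N{\left(l \right)} = - \frac{4}{3} + \frac{\sqrt{l + l}}{3} = - \frac{4}{3} + \frac{\sqrt{2 l}}{3} = - \frac{4}{3} + \frac{\sqrt{2} \sqrt{l}}{3}$)
$H{\left(M,q \right)} = -18 + M + q$
$U{\left(u,P \right)} = 2 - u$
$U{\left(6,r \right)} H{\left(14,5 \right)} + 1111 = \left(2 - 6\right) \left(-18 + 14 + 5\right) + 1111 = \left(2 - 6\right) 1 + 1111 = \left(-4\right) 1 + 1111 = -4 + 1111 = 1107$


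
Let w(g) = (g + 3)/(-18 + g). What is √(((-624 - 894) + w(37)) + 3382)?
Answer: 8*√10526/19 ≈ 43.198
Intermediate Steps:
w(g) = (3 + g)/(-18 + g)
√(((-624 - 894) + w(37)) + 3382) = √(((-624 - 894) + (3 + 37)/(-18 + 37)) + 3382) = √((-1518 + 40/19) + 3382) = √(-28802/19 + 3382) = √(35456/19) = 8*√10526/19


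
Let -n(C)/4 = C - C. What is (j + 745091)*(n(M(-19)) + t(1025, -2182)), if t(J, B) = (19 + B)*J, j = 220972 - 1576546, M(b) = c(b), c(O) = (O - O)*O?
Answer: 1353486597225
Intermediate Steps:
c(O) = 0 (c(O) = 0*O = 0)
M(b) = 0
n(C) = 0 (n(C) = -4*(C - C) = -4*0 = 0)
j = -1355574
t(J, B) = J*(19 + B)
(j + 745091)*(n(M(-19)) + t(1025, -2182)) = (-1355574 + 745091)*(0 + 1025*(19 - 2182)) = -610483*(0 + 1025*(-2163)) = -610483*(0 - 2217075) = -610483*(-2217075) = 1353486597225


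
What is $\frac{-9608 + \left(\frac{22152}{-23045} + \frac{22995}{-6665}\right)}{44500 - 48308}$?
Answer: $\frac{295283520451}{116977894880} \approx 2.5243$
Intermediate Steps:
$\frac{-9608 + \left(\frac{22152}{-23045} + \frac{22995}{-6665}\right)}{44500 - 48308} = \frac{-9608 + \left(22152 \left(- \frac{1}{23045}\right) + 22995 \left(- \frac{1}{6665}\right)\right)}{-3808} = \left(-9608 - \frac{135512571}{30718985}\right) \left(- \frac{1}{3808}\right) = \left(- \frac{295283520451}{30718985}\right) \left(- \frac{1}{3808}\right) = \frac{295283520451}{116977894880}$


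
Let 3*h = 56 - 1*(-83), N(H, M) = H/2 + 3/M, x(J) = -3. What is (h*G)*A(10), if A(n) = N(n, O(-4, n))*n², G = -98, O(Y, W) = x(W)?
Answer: -5448800/3 ≈ -1.8163e+6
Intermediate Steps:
O(Y, W) = -3
N(H, M) = H/2 + 3/M (N(H, M) = H*(½) + 3/M = H/2 + 3/M)
h = 139/3 (h = (56 - 1*(-83))/3 = (56 + 83)/3 = (⅓)*139 = 139/3 ≈ 46.333)
A(n) = n²*(-1 + n/2) (A(n) = (n/2 + 3/(-3))*n² = (n/2 + 3*(-⅓))*n² = (n/2 - 1)*n² = (-1 + n/2)*n² = n²*(-1 + n/2))
(h*G)*A(10) = ((139/3)*(-98))*((½)*10²*(-2 + 10)) = -6811*100*8/3 = -13622/3*400 = -5448800/3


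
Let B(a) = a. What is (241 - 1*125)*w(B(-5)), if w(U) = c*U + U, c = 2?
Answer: -1740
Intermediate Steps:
w(U) = 3*U (w(U) = 2*U + U = 3*U)
(241 - 1*125)*w(B(-5)) = (241 - 1*125)*(3*(-5)) = (241 - 125)*(-15) = 116*(-15) = -1740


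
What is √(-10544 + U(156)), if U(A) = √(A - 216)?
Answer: √(-10544 + 2*I*√15) ≈ 0.0377 + 102.68*I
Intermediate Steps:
U(A) = √(-216 + A)
√(-10544 + U(156)) = √(-10544 + √(-216 + 156)) = √(-10544 + √(-60)) = √(-10544 + 2*I*√15)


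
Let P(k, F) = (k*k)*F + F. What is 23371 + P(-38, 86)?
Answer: 147641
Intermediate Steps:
P(k, F) = F + F*k**2 (P(k, F) = k**2*F + F = F*k**2 + F = F + F*k**2)
23371 + P(-38, 86) = 23371 + 86*(1 + (-38)**2) = 23371 + 86*(1 + 1444) = 23371 + 86*1445 = 23371 + 124270 = 147641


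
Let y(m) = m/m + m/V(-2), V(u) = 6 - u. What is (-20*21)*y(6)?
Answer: -735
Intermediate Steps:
y(m) = 1 + m/8 (y(m) = m/m + m/(6 - 1*(-2)) = 1 + m/(6 + 2) = 1 + m/8)
(-20*21)*y(6) = (-20*21)*(1 + (⅛)*6) = -420*(1 + ¾) = -420*7/4 = -735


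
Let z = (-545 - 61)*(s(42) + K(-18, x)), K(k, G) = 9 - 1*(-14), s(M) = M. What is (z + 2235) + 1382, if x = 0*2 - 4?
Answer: -35773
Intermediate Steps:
x = -4 (x = 0 - 4 = -4)
K(k, G) = 23 (K(k, G) = 9 + 14 = 23)
z = -39390 (z = (-545 - 61)*(42 + 23) = -606*65 = -39390)
(z + 2235) + 1382 = (-39390 + 2235) + 1382 = -37155 + 1382 = -35773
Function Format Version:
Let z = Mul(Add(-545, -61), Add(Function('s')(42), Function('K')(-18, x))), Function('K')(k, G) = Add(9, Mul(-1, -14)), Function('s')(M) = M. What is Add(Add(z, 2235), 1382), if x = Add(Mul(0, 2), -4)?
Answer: -35773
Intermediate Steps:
x = -4 (x = Add(0, -4) = -4)
Function('K')(k, G) = 23 (Function('K')(k, G) = Add(9, 14) = 23)
z = -39390 (z = Mul(Add(-545, -61), Add(42, 23)) = Mul(-606, 65) = -39390)
Add(Add(z, 2235), 1382) = Add(Add(-39390, 2235), 1382) = Add(-37155, 1382) = -35773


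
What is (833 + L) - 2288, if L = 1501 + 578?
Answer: 624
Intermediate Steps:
L = 2079
(833 + L) - 2288 = (833 + 2079) - 2288 = 2912 - 2288 = 624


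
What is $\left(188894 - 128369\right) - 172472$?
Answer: $-111947$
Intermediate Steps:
$\left(188894 - 128369\right) - 172472 = 60525 - 172472 = -111947$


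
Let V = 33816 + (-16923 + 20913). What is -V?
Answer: -37806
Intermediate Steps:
V = 37806 (V = 33816 + 3990 = 37806)
-V = -1*37806 = -37806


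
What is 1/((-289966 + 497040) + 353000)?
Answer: 1/560074 ≈ 1.7855e-6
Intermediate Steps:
1/((-289966 + 497040) + 353000) = 1/(207074 + 353000) = 1/560074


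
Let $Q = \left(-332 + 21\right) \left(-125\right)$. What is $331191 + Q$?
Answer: $370066$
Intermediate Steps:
$Q = 38875$ ($Q = \left(-311\right) \left(-125\right) = 38875$)
$331191 + Q = 331191 + 38875 = 370066$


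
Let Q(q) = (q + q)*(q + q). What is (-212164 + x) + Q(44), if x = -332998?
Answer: -537418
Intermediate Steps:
Q(q) = 4*q² (Q(q) = (2*q)*(2*q) = 4*q²)
(-212164 + x) + Q(44) = (-212164 - 332998) + 4*44² = -545162 + 4*1936 = -545162 + 7744 = -537418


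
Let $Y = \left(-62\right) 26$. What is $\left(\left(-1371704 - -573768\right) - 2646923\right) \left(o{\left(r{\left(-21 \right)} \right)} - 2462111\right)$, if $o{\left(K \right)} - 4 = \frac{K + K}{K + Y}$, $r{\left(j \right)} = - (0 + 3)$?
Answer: $\frac{13697802483860341}{1615} \approx 8.4816 \cdot 10^{12}$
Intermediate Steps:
$Y = -1612$
$r{\left(j \right)} = -3$ ($r{\left(j \right)} = \left(-1\right) 3 = -3$)
$o{\left(K \right)} = 4 + \frac{2 K}{-1612 + K}$ ($o{\left(K \right)} = 4 + \frac{K + K}{K - 1612} = 4 + \frac{2 K}{-1612 + K}$)
$\left(\left(-1371704 - -573768\right) - 2646923\right) \left(o{\left(r{\left(-21 \right)} \right)} - 2462111\right) = \left(\left(-1371704 - -573768\right) - 2646923\right) \left(\frac{2 \left(-3224 + 3 \left(-3\right)\right)}{-1612 - 3} - 2462111\right) = \left(\left(-1371704 + 573768\right) - 2646923\right) \left(\frac{2 \left(-3224 - 9\right)}{-1615} - 2462111\right) = \left(-797936 - 2646923\right) \left(2 \left(- \frac{1}{1615}\right) \left(-3233\right) - 2462111\right) = - 3444859 \left(\frac{6466}{1615} - 2462111\right) = \left(-3444859\right) \left(- \frac{3976302799}{1615}\right) = \frac{13697802483860341}{1615}$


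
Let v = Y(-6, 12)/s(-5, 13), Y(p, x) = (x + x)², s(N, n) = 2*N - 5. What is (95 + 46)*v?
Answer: -27072/5 ≈ -5414.4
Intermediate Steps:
s(N, n) = -5 + 2*N
Y(p, x) = 4*x² (Y(p, x) = (2*x)² = 4*x²)
v = -192/5 (v = (4*12²)/(-5 + 2*(-5)) = (4*144)/(-5 - 10) = 576/(-15) = 576*(-1/15) = -192/5 ≈ -38.400)
(95 + 46)*v = (95 + 46)*(-192/5) = 141*(-192/5) = -27072/5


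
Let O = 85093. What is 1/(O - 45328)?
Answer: 1/39765 ≈ 2.5148e-5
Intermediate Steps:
1/(O - 45328) = 1/(85093 - 45328) = 1/39765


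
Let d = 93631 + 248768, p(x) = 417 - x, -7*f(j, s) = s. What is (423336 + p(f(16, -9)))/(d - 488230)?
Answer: -2966262/1020817 ≈ -2.9058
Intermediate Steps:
f(j, s) = -s/7
d = 342399
(423336 + p(f(16, -9)))/(d - 488230) = (423336 + (417 - (-1)*(-9)/7))/(342399 - 488230) = (423336 + (417 - 1*9/7))/(-145831) = (423336 + (417 - 9/7))*(-1/145831) = (423336 + 2910/7)*(-1/145831) = (2966262/7)*(-1/145831) = -2966262/1020817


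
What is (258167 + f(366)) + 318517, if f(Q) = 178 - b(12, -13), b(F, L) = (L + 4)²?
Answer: 576781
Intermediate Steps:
b(F, L) = (4 + L)²
f(Q) = 97 (f(Q) = 178 - (4 - 13)² = 178 - 1*(-9)² = 178 - 1*81 = 178 - 81 = 97)
(258167 + f(366)) + 318517 = (258167 + 97) + 318517 = 258264 + 318517 = 576781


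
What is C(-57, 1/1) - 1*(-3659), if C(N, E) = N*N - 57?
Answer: 6851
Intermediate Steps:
C(N, E) = -57 + N² (C(N, E) = N² - 57 = -57 + N²)
C(-57, 1/1) - 1*(-3659) = (-57 + (-57)²) - 1*(-3659) = (-57 + 3249) + 3659 = 3192 + 3659 = 6851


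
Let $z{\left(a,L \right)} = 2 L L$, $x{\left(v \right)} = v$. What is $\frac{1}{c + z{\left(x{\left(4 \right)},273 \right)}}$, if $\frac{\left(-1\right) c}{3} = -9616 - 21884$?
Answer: $\frac{1}{243558} \approx 4.1058 \cdot 10^{-6}$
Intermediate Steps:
$c = 94500$ ($c = - 3 \left(-9616 - 21884\right) = \left(-3\right) \left(-31500\right) = 94500$)
$z{\left(a,L \right)} = 2 L^{2}$
$\frac{1}{c + z{\left(x{\left(4 \right)},273 \right)}} = \frac{1}{94500 + 2 \cdot 273^{2}} = \frac{1}{94500 + 2 \cdot 74529} = \frac{1}{94500 + 149058} = \frac{1}{243558}$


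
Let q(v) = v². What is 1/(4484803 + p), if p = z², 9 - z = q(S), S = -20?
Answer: 1/4637684 ≈ 2.1562e-7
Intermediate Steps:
z = -391 (z = 9 - 1*(-20)² = 9 - 1*400 = 9 - 400 = -391)
p = 152881 (p = (-391)² = 152881)
1/(4484803 + p) = 1/(4484803 + 152881) = 1/4637684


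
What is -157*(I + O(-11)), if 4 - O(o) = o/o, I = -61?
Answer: 9106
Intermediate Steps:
O(o) = 3 (O(o) = 4 - o/o = 4 - 1*1 = 4 - 1 = 3)
-157*(I + O(-11)) = -157*(-61 + 3) = -157*(-58) = 9106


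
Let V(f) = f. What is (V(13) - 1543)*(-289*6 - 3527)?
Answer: 8049330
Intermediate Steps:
(V(13) - 1543)*(-289*6 - 3527) = (13 - 1543)*(-289*6 - 3527) = -1530*(-1734 - 3527) = -1530*(-5261) = 8049330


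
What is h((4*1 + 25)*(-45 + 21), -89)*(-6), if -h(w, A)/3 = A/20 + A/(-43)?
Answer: -18423/430 ≈ -42.844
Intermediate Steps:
h(w, A) = -69*A/860 (h(w, A) = -3*(A/20 + A/(-43)) = -3*(A*(1/20) + A*(-1/43)) = -3*(A/20 - A/43) = -69*A/860)
h((4*1 + 25)*(-45 + 21), -89)*(-6) = -69/860*(-89)*(-6) = (6141/860)*(-6) = -18423/430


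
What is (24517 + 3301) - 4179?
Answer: 23639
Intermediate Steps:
(24517 + 3301) - 4179 = 27818 - 4179 = 23639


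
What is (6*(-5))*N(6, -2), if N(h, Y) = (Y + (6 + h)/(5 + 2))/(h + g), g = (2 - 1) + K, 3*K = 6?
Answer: 20/21 ≈ 0.95238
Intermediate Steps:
K = 2 (K = (⅓)*6 = 2)
g = 3 (g = (2 - 1) + 2 = 1 + 2 = 3)
N(h, Y) = (6/7 + Y + h/7)/(3 + h) (N(h, Y) = (Y + (6 + h)/(5 + 2))/(h + 3) = (Y + (6 + h)/7)/(3 + h) = (Y + (6 + h)*(⅐))/(3 + h) = (Y + (6/7 + h/7))/(3 + h) = (6/7 + Y + h/7)/(3 + h))
(6*(-5))*N(6, -2) = (6*(-5))*((6 + 6 + 7*(-2))/(7*(3 + 6))) = -30*(6 + 6 - 14)/(7*9) = -30*(-2)/(7*9) = -30*(-2/63) = 20/21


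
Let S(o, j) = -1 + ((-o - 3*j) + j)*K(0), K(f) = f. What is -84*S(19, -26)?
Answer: 84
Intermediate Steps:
S(o, j) = -1 (S(o, j) = -1 + ((-o - 3*j) + j)*0 = -1 + (-o - 2*j)*0 = -1 + 0 = -1)
-84*S(19, -26) = -84*(-1) = 84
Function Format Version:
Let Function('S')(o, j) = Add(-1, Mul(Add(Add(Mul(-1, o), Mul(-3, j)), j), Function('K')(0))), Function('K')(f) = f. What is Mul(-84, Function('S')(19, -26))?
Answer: 84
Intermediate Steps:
Function('S')(o, j) = -1 (Function('S')(o, j) = Add(-1, Mul(Add(Add(Mul(-1, o), Mul(-3, j)), j), 0)) = Add(-1, Mul(Add(Mul(-1, o), Mul(-2, j)), 0)) = Add(-1, 0) = -1)
Mul(-84, Function('S')(19, -26)) = Mul(-84, -1) = 84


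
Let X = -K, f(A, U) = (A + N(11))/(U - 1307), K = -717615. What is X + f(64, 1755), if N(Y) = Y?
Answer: 321491595/448 ≈ 7.1762e+5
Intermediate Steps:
f(A, U) = (11 + A)/(-1307 + U) (f(A, U) = (A + 11)/(U - 1307) = (11 + A)/(-1307 + U))
X = 717615 (X = -1*(-717615) = 717615)
X + f(64, 1755) = 717615 + (11 + 64)/(-1307 + 1755) = 717615 + 75/448 = 321491595/448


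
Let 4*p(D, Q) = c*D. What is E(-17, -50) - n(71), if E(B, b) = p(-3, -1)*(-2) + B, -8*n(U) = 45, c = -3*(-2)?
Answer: -19/8 ≈ -2.3750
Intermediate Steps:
c = 6
n(U) = -45/8 (n(U) = -⅛*45 = -45/8)
p(D, Q) = 3*D/2 (p(D, Q) = (6*D)/4 = 3*D/2)
E(B, b) = 9 + B (E(B, b) = ((3/2)*(-3))*(-2) + B = -9/2*(-2) + B = 9 + B)
E(-17, -50) - n(71) = (9 - 17) - 1*(-45/8) = -8 + 45/8 = -19/8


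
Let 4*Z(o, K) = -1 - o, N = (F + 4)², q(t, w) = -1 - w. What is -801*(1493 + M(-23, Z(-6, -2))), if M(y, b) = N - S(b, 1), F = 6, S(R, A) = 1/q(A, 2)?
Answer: -1276260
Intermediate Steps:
S(R, A) = -⅓ (S(R, A) = 1/(-1 - 1*2) = 1/(-1 - 2) = 1/(-3) = -⅓)
N = 100 (N = (6 + 4)² = 10² = 100)
Z(o, K) = -¼ - o/4 (Z(o, K) = (-1 - o)/4 = -¼ - o/4)
M(y, b) = 301/3 (M(y, b) = 100 - 1*(-⅓) = 100 + ⅓ = 301/3)
-801*(1493 + M(-23, Z(-6, -2))) = -801*(1493 + 301/3) = -801*4780/3 = -1276260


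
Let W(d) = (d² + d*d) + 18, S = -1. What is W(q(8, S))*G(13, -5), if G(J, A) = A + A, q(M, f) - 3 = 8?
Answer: -2600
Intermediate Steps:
q(M, f) = 11 (q(M, f) = 3 + 8 = 11)
G(J, A) = 2*A
W(d) = 18 + 2*d² (W(d) = (d² + d²) + 18 = 2*d² + 18 = 18 + 2*d²)
W(q(8, S))*G(13, -5) = (18 + 2*11²)*(2*(-5)) = (18 + 2*121)*(-10) = (18 + 242)*(-10) = 260*(-10) = -2600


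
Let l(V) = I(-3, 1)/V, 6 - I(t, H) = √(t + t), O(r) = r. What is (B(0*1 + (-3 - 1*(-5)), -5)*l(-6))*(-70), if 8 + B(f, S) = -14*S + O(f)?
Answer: 4480 - 2240*I*√6/3 ≈ 4480.0 - 1829.0*I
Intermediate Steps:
I(t, H) = 6 - √2*√t (I(t, H) = 6 - √(t + t) = 6 - √(2*t) = 6 - √2*√t)
l(V) = (6 - I*√6)/V (l(V) = (6 - √2*√(-3))/V = (6 - √2*I*√3)/V = (6 - I*√6)/V)
B(f, S) = -8 + f - 14*S (B(f, S) = -8 + (-14*S + f) = -8 + (f - 14*S) = -8 + f - 14*S)
(B(0*1 + (-3 - 1*(-5)), -5)*l(-6))*(-70) = ((-8 + (0*1 + (-3 - 1*(-5))) - 14*(-5))*((6 - I*√6)/(-6)))*(-70) = ((-8 + (0 + (-3 + 5)) + 70)*(-(6 - I*√6)/6))*(-70) = ((-8 + (0 + 2) + 70)*(-1 + I*√6/6))*(-70) = ((-8 + 2 + 70)*(-1 + I*√6/6))*(-70) = (64*(-1 + I*√6/6))*(-70) = (-64 + 32*I*√6/3)*(-70) = 4480 - 2240*I*√6/3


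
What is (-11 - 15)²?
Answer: 676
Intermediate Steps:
(-11 - 15)² = (-26)² = 676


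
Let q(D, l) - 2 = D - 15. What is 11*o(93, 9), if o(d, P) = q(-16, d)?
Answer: -319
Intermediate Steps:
q(D, l) = -13 + D (q(D, l) = 2 + (D - 15) = 2 + (-15 + D) = -13 + D)
o(d, P) = -29 (o(d, P) = -13 - 16 = -29)
11*o(93, 9) = 11*(-29) = -319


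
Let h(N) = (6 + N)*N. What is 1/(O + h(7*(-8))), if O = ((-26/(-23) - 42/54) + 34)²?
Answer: 42849/170543521 ≈ 0.00025125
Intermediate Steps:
h(N) = N*(6 + N)
O = 50566321/42849 (O = ((-26*(-1/23) - 42*1/54) + 34)² = ((26/23 - 7/9) + 34)² = (73/207 + 34)² = (7111/207)² = 50566321/42849 ≈ 1180.1)
1/(O + h(7*(-8))) = 1/(50566321/42849 + (7*(-8))*(6 + 7*(-8))) = 1/(50566321/42849 - 56*(6 - 56)) = 1/(50566321/42849 - 56*(-50)) = 1/(50566321/42849 + 2800) = 1/(170543521/42849) = 42849/170543521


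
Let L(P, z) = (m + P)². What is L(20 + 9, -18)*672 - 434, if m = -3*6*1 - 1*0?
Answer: 80878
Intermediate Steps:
m = -18 (m = -18*1 + 0 = -18 + 0 = -18)
L(P, z) = (-18 + P)²
L(20 + 9, -18)*672 - 434 = (-18 + (20 + 9))²*672 - 434 = (-18 + 29)²*672 - 434 = 11²*672 - 434 = 121*672 - 434 = 81312 - 434 = 80878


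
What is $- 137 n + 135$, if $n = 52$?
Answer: $-6989$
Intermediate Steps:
$- 137 n + 135 = \left(-137\right) 52 + 135 = -7124 + 135 = -6989$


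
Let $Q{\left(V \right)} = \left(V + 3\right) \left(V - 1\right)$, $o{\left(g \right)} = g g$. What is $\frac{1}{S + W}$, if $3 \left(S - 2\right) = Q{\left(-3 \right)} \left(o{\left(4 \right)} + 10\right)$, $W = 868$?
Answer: $\frac{1}{870} \approx 0.0011494$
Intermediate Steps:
$o{\left(g \right)} = g^{2}$
$Q{\left(V \right)} = \left(-1 + V\right) \left(3 + V\right)$ ($Q{\left(V \right)} = \left(3 + V\right) \left(-1 + V\right) = \left(-1 + V\right) \left(3 + V\right)$)
$S = 2$ ($S = 2 + \frac{\left(-3 + \left(-3\right)^{2} + 2 \left(-3\right)\right) \left(4^{2} + 10\right)}{3} = 2 + \frac{\left(-3 + 9 - 6\right) \left(16 + 10\right)}{3} = 2 + \frac{0 \cdot 26}{3} = 2 + \frac{1}{3} \cdot 0 = 2 + 0 = 2$)
$\frac{1}{S + W} = \frac{1}{2 + 868} = \frac{1}{870}$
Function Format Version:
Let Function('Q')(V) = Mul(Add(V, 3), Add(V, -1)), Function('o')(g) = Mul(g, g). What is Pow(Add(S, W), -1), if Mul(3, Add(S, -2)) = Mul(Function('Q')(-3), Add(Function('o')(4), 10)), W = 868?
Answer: Rational(1, 870) ≈ 0.0011494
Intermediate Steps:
Function('o')(g) = Pow(g, 2)
Function('Q')(V) = Mul(Add(-1, V), Add(3, V)) (Function('Q')(V) = Mul(Add(3, V), Add(-1, V)) = Mul(Add(-1, V), Add(3, V)))
S = 2 (S = Add(2, Mul(Rational(1, 3), Mul(Add(-3, Pow(-3, 2), Mul(2, -3)), Add(Pow(4, 2), 10)))) = Add(2, Mul(Rational(1, 3), Mul(Add(-3, 9, -6), Add(16, 10)))) = Add(2, Mul(Rational(1, 3), Mul(0, 26))) = Add(2, Mul(Rational(1, 3), 0)) = Add(2, 0) = 2)
Pow(Add(S, W), -1) = Pow(Add(2, 868), -1) = Pow(870, -1) = Rational(1, 870)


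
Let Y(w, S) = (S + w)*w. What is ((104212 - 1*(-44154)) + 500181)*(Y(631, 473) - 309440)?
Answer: 251107021648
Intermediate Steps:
Y(w, S) = w*(S + w)
((104212 - 1*(-44154)) + 500181)*(Y(631, 473) - 309440) = ((104212 - 1*(-44154)) + 500181)*(631*(473 + 631) - 309440) = ((104212 + 44154) + 500181)*(631*1104 - 309440) = (148366 + 500181)*(696624 - 309440) = 648547*387184 = 251107021648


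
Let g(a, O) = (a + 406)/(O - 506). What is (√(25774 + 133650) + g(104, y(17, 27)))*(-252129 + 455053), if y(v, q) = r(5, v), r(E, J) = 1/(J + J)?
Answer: -3518702160/17203 + 1623392*√2491 ≈ 8.0819e+7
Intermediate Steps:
r(E, J) = 1/(2*J)
y(v, q) = 1/(2*v)
g(a, O) = (406 + a)/(-506 + O)
(√(25774 + 133650) + g(104, y(17, 27)))*(-252129 + 455053) = (√(25774 + 133650) + (406 + 104)/(-506 + (½)/17))*(-252129 + 455053) = (√159424 + 510/(-506 + (½)*(1/17)))*202924 = (8*√2491 + 510/(-506 + 1/34))*202924 = (8*√2491 + 510/(-17203/34))*202924 = (8*√2491 - 34/17203*510)*202924 = (8*√2491 - 17340/17203)*202924 = (-17340/17203 + 8*√2491)*202924 = -3518702160/17203 + 1623392*√2491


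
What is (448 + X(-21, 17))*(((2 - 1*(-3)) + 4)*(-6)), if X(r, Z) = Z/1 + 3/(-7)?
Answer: -175608/7 ≈ -25087.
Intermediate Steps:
X(r, Z) = -3/7 + Z (X(r, Z) = Z*1 + 3*(-1/7) = Z - 3/7 = -3/7 + Z)
(448 + X(-21, 17))*(((2 - 1*(-3)) + 4)*(-6)) = (448 + (-3/7 + 17))*(((2 - 1*(-3)) + 4)*(-6)) = (448 + 116/7)*(((2 + 3) + 4)*(-6)) = 3252*((5 + 4)*(-6))/7 = 3252*(9*(-6))/7 = (3252/7)*(-54) = -175608/7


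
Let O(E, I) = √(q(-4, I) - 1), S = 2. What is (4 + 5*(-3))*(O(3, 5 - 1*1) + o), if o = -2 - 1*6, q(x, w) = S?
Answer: 77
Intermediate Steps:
q(x, w) = 2
o = -8 (o = -2 - 6 = -8)
O(E, I) = 1 (O(E, I) = √(2 - 1) = √1 = 1)
(4 + 5*(-3))*(O(3, 5 - 1*1) + o) = (4 + 5*(-3))*(1 - 8) = (4 - 15)*(-7) = -11*(-7) = 77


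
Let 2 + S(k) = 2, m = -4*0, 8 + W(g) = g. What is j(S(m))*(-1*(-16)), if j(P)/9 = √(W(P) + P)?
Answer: 288*I*√2 ≈ 407.29*I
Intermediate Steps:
W(g) = -8 + g
m = 0
S(k) = 0 (S(k) = -2 + 2 = 0)
j(P) = 9*√(-8 + 2*P) (j(P) = 9*√((-8 + P) + P) = 9*√(-8 + 2*P))
j(S(m))*(-1*(-16)) = (9*√(-8 + 2*0))*(-1*(-16)) = (9*√(-8 + 0))*16 = (9*√(-8))*16 = (9*(2*I*√2))*16 = (18*I*√2)*16 = 288*I*√2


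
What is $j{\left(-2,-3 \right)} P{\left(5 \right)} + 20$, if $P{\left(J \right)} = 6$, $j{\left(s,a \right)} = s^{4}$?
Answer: $116$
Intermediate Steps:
$j{\left(-2,-3 \right)} P{\left(5 \right)} + 20 = \left(-2\right)^{4} \cdot 6 + 20 = 16 \cdot 6 + 20 = 96 + 20 = 116$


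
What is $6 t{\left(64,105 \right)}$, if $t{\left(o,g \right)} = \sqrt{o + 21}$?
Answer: $6 \sqrt{85} \approx 55.317$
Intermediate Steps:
$t{\left(o,g \right)} = \sqrt{21 + o}$
$6 t{\left(64,105 \right)} = 6 \sqrt{21 + 64} = 6 \sqrt{85}$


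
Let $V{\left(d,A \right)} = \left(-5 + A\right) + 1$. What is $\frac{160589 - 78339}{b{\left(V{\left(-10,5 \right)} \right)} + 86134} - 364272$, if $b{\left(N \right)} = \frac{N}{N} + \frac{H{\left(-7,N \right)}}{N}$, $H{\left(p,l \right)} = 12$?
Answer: $- \frac{31380857734}{86147} \approx -3.6427 \cdot 10^{5}$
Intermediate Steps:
$V{\left(d,A \right)} = -4 + A$
$b{\left(N \right)} = 1 + \frac{12}{N}$ ($b{\left(N \right)} = \frac{N}{N} + \frac{12}{N} = 1 + \frac{12}{N}$)
$\frac{160589 - 78339}{b{\left(V{\left(-10,5 \right)} \right)} + 86134} - 364272 = \frac{160589 - 78339}{\frac{12 + \left(-4 + 5\right)}{-4 + 5} + 86134} - 364272 = \frac{82250}{\frac{12 + 1}{1} + 86134} - 364272 = \frac{82250}{1 \cdot 13 + 86134} - 364272 = \frac{82250}{13 + 86134} - 364272 = \frac{82250}{86147} - 364272 = - \frac{31380857734}{86147}$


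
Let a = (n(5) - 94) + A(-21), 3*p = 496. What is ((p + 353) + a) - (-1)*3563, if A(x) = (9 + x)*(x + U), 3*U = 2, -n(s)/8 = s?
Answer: 12574/3 ≈ 4191.3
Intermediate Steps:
p = 496/3 (p = (⅓)*496 = 496/3 ≈ 165.33)
n(s) = -8*s
U = ⅔ (U = (⅓)*2 = ⅔ ≈ 0.66667)
A(x) = (9 + x)*(⅔ + x) (A(x) = (9 + x)*(x + ⅔) = (9 + x)*(⅔ + x))
a = 110 (a = (-8*5 - 94) + (6 + (-21)² + (29/3)*(-21)) = (-40 - 94) + (6 + 441 - 203) = -134 + 244 = 110)
((p + 353) + a) - (-1)*3563 = ((496/3 + 353) + 110) - (-1)*3563 = (1555/3 + 110) - 1*(-3563) = 1885/3 + 3563 = 12574/3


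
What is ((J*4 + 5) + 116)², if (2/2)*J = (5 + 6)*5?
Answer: 116281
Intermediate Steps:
J = 55 (J = (5 + 6)*5 = 11*5 = 55)
((J*4 + 5) + 116)² = ((55*4 + 5) + 116)² = ((220 + 5) + 116)² = (225 + 116)² = 341² = 116281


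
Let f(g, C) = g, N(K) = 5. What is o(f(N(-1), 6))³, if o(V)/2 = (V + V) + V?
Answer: 27000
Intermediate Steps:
o(V) = 6*V (o(V) = 2*((V + V) + V) = 2*(2*V + V) = 2*(3*V) = 6*V)
o(f(N(-1), 6))³ = (6*5)³ = 30³ = 27000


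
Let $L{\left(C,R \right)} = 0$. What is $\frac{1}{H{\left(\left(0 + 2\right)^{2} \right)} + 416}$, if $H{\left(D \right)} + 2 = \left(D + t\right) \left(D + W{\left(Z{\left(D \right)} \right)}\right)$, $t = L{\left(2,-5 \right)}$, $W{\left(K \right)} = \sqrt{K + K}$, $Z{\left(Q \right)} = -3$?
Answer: $\frac{215}{92498} - \frac{i \sqrt{6}}{46249} \approx 0.0023244 - 5.2963 \cdot 10^{-5} i$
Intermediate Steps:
$W{\left(K \right)} = \sqrt{2} \sqrt{K}$ ($W{\left(K \right)} = \sqrt{2 K} = \sqrt{2} \sqrt{K}$)
$t = 0$
$H{\left(D \right)} = -2 + D \left(D + i \sqrt{6}\right)$ ($H{\left(D \right)} = -2 + \left(D + 0\right) \left(D + \sqrt{2} \sqrt{-3}\right) = -2 + D \left(D + \sqrt{2} i \sqrt{3}\right) = -2 + D \left(D + i \sqrt{6}\right)$)
$\frac{1}{H{\left(\left(0 + 2\right)^{2} \right)} + 416} = \frac{1}{\left(-2 + \left(\left(0 + 2\right)^{2}\right)^{2} + i \left(0 + 2\right)^{2} \sqrt{6}\right) + 416} = \frac{1}{\left(-2 + \left(2^{2}\right)^{2} + i 2^{2} \sqrt{6}\right) + 416} = \frac{1}{\left(-2 + 4^{2} + i 4 \sqrt{6}\right) + 416} = \frac{1}{\left(-2 + 16 + 4 i \sqrt{6}\right) + 416} = \frac{1}{\left(14 + 4 i \sqrt{6}\right) + 416} = \frac{1}{430 + 4 i \sqrt{6}}$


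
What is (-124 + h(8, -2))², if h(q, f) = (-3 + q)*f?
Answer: 17956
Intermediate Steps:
h(q, f) = f*(-3 + q)
(-124 + h(8, -2))² = (-124 - 2*(-3 + 8))² = (-124 - 2*5)² = (-124 - 10)² = (-134)² = 17956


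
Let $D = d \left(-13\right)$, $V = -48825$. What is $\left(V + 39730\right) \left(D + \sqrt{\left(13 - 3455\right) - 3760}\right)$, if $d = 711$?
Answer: $84065085 - 9095 i \sqrt{7202} \approx 8.4065 \cdot 10^{7} - 7.7184 \cdot 10^{5} i$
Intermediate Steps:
$D = -9243$ ($D = 711 \left(-13\right) = -9243$)
$\left(V + 39730\right) \left(D + \sqrt{\left(13 - 3455\right) - 3760}\right) = \left(-48825 + 39730\right) \left(-9243 + \sqrt{\left(13 - 3455\right) - 3760}\right) = - 9095 \left(-9243 + \sqrt{\left(13 - 3455\right) - 3760}\right) = - 9095 \left(-9243 + \sqrt{-3442 - 3760}\right) = - 9095 \left(-9243 + \sqrt{-7202}\right) = - 9095 \left(-9243 + i \sqrt{7202}\right) = 84065085 - 9095 i \sqrt{7202}$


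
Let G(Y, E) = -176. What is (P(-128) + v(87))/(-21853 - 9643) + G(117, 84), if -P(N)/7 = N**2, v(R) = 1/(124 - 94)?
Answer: -162858241/944880 ≈ -172.36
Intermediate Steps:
v(R) = 1/30
P(N) = -7*N**2
(P(-128) + v(87))/(-21853 - 9643) + G(117, 84) = (-7*(-128)**2 + 1/30)/(-21853 - 9643) - 176 = (-7*16384 + 1/30)/(-31496) - 176 = (-114688 + 1/30)*(-1/31496) - 176 = -3440639/30*(-1/31496) - 176 = 3440639/944880 - 176 = -162858241/944880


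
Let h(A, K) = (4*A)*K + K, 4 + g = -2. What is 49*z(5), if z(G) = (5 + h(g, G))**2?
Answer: 592900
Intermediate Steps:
g = -6 (g = -4 - 2 = -6)
h(A, K) = K + 4*A*K (h(A, K) = 4*A*K + K = K + 4*A*K)
z(G) = (5 - 23*G)**2 (z(G) = (5 + G*(1 + 4*(-6)))**2 = (5 + G*(1 - 24))**2 = (5 + G*(-23))**2 = (5 - 23*G)**2)
49*z(5) = 49*(-5 + 23*5)**2 = 49*(-5 + 115)**2 = 49*110**2 = 49*12100 = 592900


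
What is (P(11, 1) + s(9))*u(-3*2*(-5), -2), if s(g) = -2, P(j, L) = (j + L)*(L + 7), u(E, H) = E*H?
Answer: -5640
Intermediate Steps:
P(j, L) = (7 + L)*(L + j) (P(j, L) = (L + j)*(7 + L) = (7 + L)*(L + j))
(P(11, 1) + s(9))*u(-3*2*(-5), -2) = ((1**2 + 7*1 + 7*11 + 1*11) - 2)*((-3*2*(-5))*(-2)) = ((1 + 7 + 77 + 11) - 2)*(-6*(-5)*(-2)) = (96 - 2)*(30*(-2)) = 94*(-60) = -5640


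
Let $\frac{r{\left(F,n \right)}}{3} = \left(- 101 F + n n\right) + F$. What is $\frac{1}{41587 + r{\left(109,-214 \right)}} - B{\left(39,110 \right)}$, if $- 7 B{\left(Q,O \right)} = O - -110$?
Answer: $\frac{32180507}{1023925} \approx 31.429$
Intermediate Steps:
$B{\left(Q,O \right)} = - \frac{110}{7} - \frac{O}{7}$ ($B{\left(Q,O \right)} = - \frac{O - -110}{7} = - \frac{O + 110}{7} = - \frac{110 + O}{7} = - \frac{110}{7} - \frac{O}{7}$)
$r{\left(F,n \right)} = - 300 F + 3 n^{2}$ ($r{\left(F,n \right)} = 3 \left(\left(- 101 F + n n\right) + F\right) = 3 \left(\left(- 101 F + n^{2}\right) + F\right) = 3 \left(\left(n^{2} - 101 F\right) + F\right) = 3 \left(n^{2} - 100 F\right) = - 300 F + 3 n^{2}$)
$\frac{1}{41587 + r{\left(109,-214 \right)}} - B{\left(39,110 \right)} = \frac{1}{41587 + \left(\left(-300\right) 109 + 3 \left(-214\right)^{2}\right)} - \left(- \frac{110}{7} - \frac{110}{7}\right) = \frac{1}{41587 + \left(-32700 + 3 \cdot 45796\right)} - \left(- \frac{110}{7} - \frac{110}{7}\right) = \frac{1}{41587 + \left(-32700 + 137388\right)} - - \frac{220}{7} = \frac{1}{41587 + 104688} + \frac{220}{7} = \frac{1}{146275} + \frac{220}{7} = \frac{32180507}{1023925}$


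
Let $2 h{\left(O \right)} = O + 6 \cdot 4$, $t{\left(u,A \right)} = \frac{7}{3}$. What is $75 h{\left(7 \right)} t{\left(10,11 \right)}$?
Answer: $\frac{5425}{2} \approx 2712.5$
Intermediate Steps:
$t{\left(u,A \right)} = \frac{7}{3}$ ($t{\left(u,A \right)} = 7 \cdot \frac{1}{3} = \frac{7}{3}$)
$h{\left(O \right)} = 12 + \frac{O}{2}$ ($h{\left(O \right)} = \frac{O + 6 \cdot 4}{2} = \frac{O + 24}{2} = \frac{24 + O}{2} = 12 + \frac{O}{2}$)
$75 h{\left(7 \right)} t{\left(10,11 \right)} = 75 \left(12 + \frac{1}{2} \cdot 7\right) \frac{7}{3} = 75 \left(12 + \frac{7}{2}\right) \frac{7}{3} = 75 \cdot \frac{31}{2} \cdot \frac{7}{3} = \frac{2325}{2} \cdot \frac{7}{3} = \frac{5425}{2}$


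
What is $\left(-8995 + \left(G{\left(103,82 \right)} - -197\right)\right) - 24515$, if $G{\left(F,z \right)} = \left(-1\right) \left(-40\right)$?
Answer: $-33273$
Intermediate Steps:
$G{\left(F,z \right)} = 40$
$\left(-8995 + \left(G{\left(103,82 \right)} - -197\right)\right) - 24515 = \left(-8995 + \left(40 - -197\right)\right) - 24515 = \left(-8995 + \left(40 + 197\right)\right) - 24515 = \left(-8995 + 237\right) - 24515 = -8758 - 24515 = -33273$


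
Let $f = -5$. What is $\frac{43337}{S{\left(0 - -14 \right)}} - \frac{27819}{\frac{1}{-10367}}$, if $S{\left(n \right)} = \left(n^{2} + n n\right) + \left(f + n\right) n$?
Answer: $\frac{21341574593}{74} \approx 2.884 \cdot 10^{8}$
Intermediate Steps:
$S{\left(n \right)} = 2 n^{2} + n \left(-5 + n\right)$ ($S{\left(n \right)} = \left(n^{2} + n n\right) + \left(-5 + n\right) n = \left(n^{2} + n^{2}\right) + n \left(-5 + n\right) = 2 n^{2} + n \left(-5 + n\right)$)
$\frac{43337}{S{\left(0 - -14 \right)}} - \frac{27819}{\frac{1}{-10367}} = \frac{43337}{\left(0 - -14\right) \left(-5 + 3 \left(0 - -14\right)\right)} - \frac{27819}{\frac{1}{-10367}} = \frac{43337}{\left(0 + 14\right) \left(-5 + 3 \left(0 + 14\right)\right)} - \frac{27819}{- \frac{1}{10367}} = \frac{43337}{14 \left(-5 + 3 \cdot 14\right)} - -288399573 = \frac{43337}{14 \left(-5 + 42\right)} + 288399573 = \frac{43337}{14 \cdot 37} + 288399573 = \frac{43337}{518} + 288399573 = 43337 \cdot \frac{1}{518} + 288399573 = \frac{6191}{74} + 288399573 = \frac{21341574593}{74}$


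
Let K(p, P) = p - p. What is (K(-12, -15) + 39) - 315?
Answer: -276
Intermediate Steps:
K(p, P) = 0
(K(-12, -15) + 39) - 315 = (0 + 39) - 315 = 39 - 315 = -276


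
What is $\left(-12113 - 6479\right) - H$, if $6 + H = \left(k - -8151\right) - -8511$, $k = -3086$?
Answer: $-32162$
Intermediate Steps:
$H = 13570$ ($H = -6 - -13576 = -6 + \left(\left(-3086 + 8151\right) + 8511\right) = -6 + \left(5065 + 8511\right) = -6 + 13576 = 13570$)
$\left(-12113 - 6479\right) - H = \left(-12113 - 6479\right) - 13570 = -18592 - 13570 = -32162$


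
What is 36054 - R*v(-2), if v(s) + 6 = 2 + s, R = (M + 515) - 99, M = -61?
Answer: 38184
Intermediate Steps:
R = 355 (R = (-61 + 515) - 99 = 454 - 99 = 355)
v(s) = -4 + s (v(s) = -6 + (2 + s) = -4 + s)
36054 - R*v(-2) = 36054 - 355*(-4 - 2) = 36054 - 355*(-6) = 36054 - 1*(-2130) = 36054 + 2130 = 38184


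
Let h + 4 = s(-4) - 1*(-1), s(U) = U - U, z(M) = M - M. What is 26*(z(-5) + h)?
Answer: -78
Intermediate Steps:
z(M) = 0
s(U) = 0
h = -3 (h = -4 + (0 - 1*(-1)) = -4 + (0 + 1) = -4 + 1 = -3)
26*(z(-5) + h) = 26*(0 - 3) = 26*(-3) = -78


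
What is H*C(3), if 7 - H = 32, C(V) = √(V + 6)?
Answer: -75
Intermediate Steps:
C(V) = √(6 + V)
H = -25 (H = 7 - 1*32 = 7 - 32 = -25)
H*C(3) = -25*√(6 + 3) = -25*√9 = -25*3 = -75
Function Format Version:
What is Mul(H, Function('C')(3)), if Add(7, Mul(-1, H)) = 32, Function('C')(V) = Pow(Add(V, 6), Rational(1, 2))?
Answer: -75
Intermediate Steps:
Function('C')(V) = Pow(Add(6, V), Rational(1, 2))
H = -25 (H = Add(7, Mul(-1, 32)) = Add(7, -32) = -25)
Mul(H, Function('C')(3)) = Mul(-25, Pow(Add(6, 3), Rational(1, 2))) = Mul(-25, Pow(9, Rational(1, 2))) = Mul(-25, 3) = -75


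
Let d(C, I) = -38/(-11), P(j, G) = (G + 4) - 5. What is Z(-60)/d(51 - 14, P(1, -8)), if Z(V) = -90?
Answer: -495/19 ≈ -26.053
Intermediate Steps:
P(j, G) = -1 + G (P(j, G) = (4 + G) - 5 = -1 + G)
d(C, I) = 38/11 (d(C, I) = -38*(-1/11) = 38/11)
Z(-60)/d(51 - 14, P(1, -8)) = -90/38/11 = -90*11/38 = -495/19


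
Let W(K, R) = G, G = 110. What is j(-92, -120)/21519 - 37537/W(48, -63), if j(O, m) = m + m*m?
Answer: -268729301/789030 ≈ -340.58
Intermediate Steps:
W(K, R) = 110
j(O, m) = m + m**2
j(-92, -120)/21519 - 37537/W(48, -63) = -120*(1 - 120)/21519 - 37537/110 = -120*(-119)*(1/21519) - 37537*1/110 = 14280*(1/21519) - 37537/110 = 4760/7173 - 37537/110 = -268729301/789030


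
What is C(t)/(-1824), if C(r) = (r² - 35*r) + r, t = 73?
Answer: -949/608 ≈ -1.5609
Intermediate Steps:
C(r) = r² - 34*r
C(t)/(-1824) = (73*(-34 + 73))/(-1824) = (73*39)*(-1/1824) = 2847*(-1/1824) = -949/608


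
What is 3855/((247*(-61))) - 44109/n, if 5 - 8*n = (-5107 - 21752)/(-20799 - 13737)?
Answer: -4708176609621/56335513 ≈ -83574.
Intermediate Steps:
n = 48607/92096 (n = 5/8 - (-5107 - 21752)/(8*(-20799 - 13737)) = 5/8 - (-26859)/(8*(-34536)) = 5/8 - (-26859)*(-1)/(8*34536) = 5/8 - ⅛*8953/11512 = 5/8 - 8953/92096 = 48607/92096 ≈ 0.52779)
3855/((247*(-61))) - 44109/n = 3855/((247*(-61))) - 44109/48607/92096 = 3855/(-15067) - 44109*92096/48607 = 3855*(-1/15067) - 312481728/3739 = -3855/15067 - 312481728/3739 = -4708176609621/56335513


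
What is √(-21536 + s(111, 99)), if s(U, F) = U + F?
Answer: I*√21326 ≈ 146.03*I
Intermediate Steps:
s(U, F) = F + U
√(-21536 + s(111, 99)) = √(-21536 + (99 + 111)) = √(-21536 + 210) = √(-21326) = I*√21326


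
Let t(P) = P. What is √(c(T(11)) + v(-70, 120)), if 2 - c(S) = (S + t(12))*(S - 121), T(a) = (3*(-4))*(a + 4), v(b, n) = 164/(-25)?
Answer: I*√1264314/5 ≈ 224.88*I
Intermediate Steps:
v(b, n) = -164/25 (v(b, n) = 164*(-1/25) = -164/25)
T(a) = -48 - 12*a (T(a) = -12*(4 + a) = -48 - 12*a)
c(S) = 2 - (-121 + S)*(12 + S) (c(S) = 2 - (S + 12)*(S - 121) = 2 - (12 + S)*(-121 + S) = 2 - (-121 + S)*(12 + S))
√(c(T(11)) + v(-70, 120)) = √((1454 - (-48 - 12*11)² + 109*(-48 - 12*11)) - 164/25) = √((1454 - (-48 - 132)² + 109*(-48 - 132)) - 164/25) = √((1454 - 1*(-180)² + 109*(-180)) - 164/25) = √((1454 - 1*32400 - 19620) - 164/25) = √((1454 - 32400 - 19620) - 164/25) = √(-50566 - 164/25) = √(-1264314/25) = I*√1264314/5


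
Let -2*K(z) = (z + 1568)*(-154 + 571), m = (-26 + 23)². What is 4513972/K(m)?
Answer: -9027944/657609 ≈ -13.728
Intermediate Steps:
m = 9 (m = (-3)² = 9)
K(z) = -326928 - 417*z/2 (K(z) = -(z + 1568)*(-154 + 571)/2 = -(1568 + z)*417/2 = -(653856 + 417*z)/2 = -326928 - 417*z/2)
4513972/K(m) = 4513972/(-326928 - 417/2*9) = 4513972/(-326928 - 3753/2) = 4513972/(-657609/2) = 4513972*(-2/657609) = -9027944/657609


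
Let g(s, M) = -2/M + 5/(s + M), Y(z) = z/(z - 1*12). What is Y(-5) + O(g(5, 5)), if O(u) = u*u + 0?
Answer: 517/1700 ≈ 0.30412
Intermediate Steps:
Y(z) = z/(-12 + z) (Y(z) = z/(z - 12) = z/(-12 + z))
g(s, M) = -2/M + 5/(M + s)
O(u) = u² (O(u) = u² + 0 = u²)
Y(-5) + O(g(5, 5)) = -5/(-12 - 5) + ((-2*5 + 3*5)/(5*(5 + 5)))² = -5/(-17) + ((⅕)*(-10 + 15)/10)² = -5*(-1/17) + ((⅕)*(⅒)*5)² = 5/17 + (⅒)² = 5/17 + 1/100 = 517/1700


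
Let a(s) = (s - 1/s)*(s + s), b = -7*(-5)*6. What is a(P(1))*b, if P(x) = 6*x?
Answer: 14700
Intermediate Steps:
b = 210 (b = 35*6 = 210)
a(s) = 2*s*(s - 1/s) (a(s) = (s - 1/s)*(2*s) = 2*s*(s - 1/s))
a(P(1))*b = (-2 + 2*(6*1)²)*210 = (-2 + 2*6²)*210 = (-2 + 2*36)*210 = (-2 + 72)*210 = 70*210 = 14700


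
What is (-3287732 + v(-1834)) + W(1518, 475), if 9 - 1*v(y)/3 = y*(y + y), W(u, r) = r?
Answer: -23468566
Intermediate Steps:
v(y) = 27 - 6*y² (v(y) = 27 - 3*y*(y + y) = 27 - 3*y*2*y = 27 - 6*y²)
(-3287732 + v(-1834)) + W(1518, 475) = (-3287732 + (27 - 6*(-1834)²)) + 475 = (-3287732 + (27 - 6*3363556)) + 475 = (-3287732 + (27 - 20181336)) + 475 = (-3287732 - 20181309) + 475 = -23469041 + 475 = -23468566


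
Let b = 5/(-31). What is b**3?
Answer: -125/29791 ≈ -0.0041959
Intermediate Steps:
b = -5/31 (b = 5*(-1/31) = -5/31 ≈ -0.16129)
b**3 = (-5/31)**3 = -125/29791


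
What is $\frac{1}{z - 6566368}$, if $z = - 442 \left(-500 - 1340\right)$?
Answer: $- \frac{1}{5753088} \approx -1.7382 \cdot 10^{-7}$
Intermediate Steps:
$z = 813280$ ($z = \left(-442\right) \left(-1840\right) = 813280$)
$\frac{1}{z - 6566368} = \frac{1}{813280 - 6566368} = \frac{1}{-5753088} = - \frac{1}{5753088}$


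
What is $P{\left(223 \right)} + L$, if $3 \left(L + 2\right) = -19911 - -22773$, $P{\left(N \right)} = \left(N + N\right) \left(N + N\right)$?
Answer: $199868$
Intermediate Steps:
$P{\left(N \right)} = 4 N^{2}$ ($P{\left(N \right)} = 2 N 2 N = 4 N^{2}$)
$L = 952$ ($L = -2 + \frac{-19911 - -22773}{3} = -2 + \frac{-19911 + 22773}{3} = -2 + \frac{1}{3} \cdot 2862 = -2 + 954 = 952$)
$P{\left(223 \right)} + L = 4 \cdot 223^{2} + 952 = 4 \cdot 49729 + 952 = 198916 + 952 = 199868$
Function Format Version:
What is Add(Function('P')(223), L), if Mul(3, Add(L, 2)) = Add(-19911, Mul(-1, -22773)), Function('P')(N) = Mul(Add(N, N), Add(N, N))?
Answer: 199868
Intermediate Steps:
Function('P')(N) = Mul(4, Pow(N, 2)) (Function('P')(N) = Mul(Mul(2, N), Mul(2, N)) = Mul(4, Pow(N, 2)))
L = 952 (L = Add(-2, Mul(Rational(1, 3), Add(-19911, Mul(-1, -22773)))) = Add(-2, Mul(Rational(1, 3), Add(-19911, 22773))) = Add(-2, Mul(Rational(1, 3), 2862)) = Add(-2, 954) = 952)
Add(Function('P')(223), L) = Add(Mul(4, Pow(223, 2)), 952) = Add(Mul(4, 49729), 952) = Add(198916, 952) = 199868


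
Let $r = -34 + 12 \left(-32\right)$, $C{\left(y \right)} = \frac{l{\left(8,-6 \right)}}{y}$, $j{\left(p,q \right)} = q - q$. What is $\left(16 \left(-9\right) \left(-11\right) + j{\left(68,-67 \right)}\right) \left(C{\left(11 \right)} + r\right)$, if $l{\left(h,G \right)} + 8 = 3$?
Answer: $-662832$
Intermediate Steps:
$l{\left(h,G \right)} = -5$ ($l{\left(h,G \right)} = -8 + 3 = -5$)
$j{\left(p,q \right)} = 0$
$C{\left(y \right)} = - \frac{5}{y}$
$r = -418$ ($r = -34 - 384 = -418$)
$\left(16 \left(-9\right) \left(-11\right) + j{\left(68,-67 \right)}\right) \left(C{\left(11 \right)} + r\right) = \left(16 \left(-9\right) \left(-11\right) + 0\right) \left(- \frac{5}{11} - 418\right) = \left(\left(-144\right) \left(-11\right) + 0\right) \left(\left(-5\right) \frac{1}{11} - 418\right) = \left(1584 + 0\right) \left(- \frac{5}{11} - 418\right) = 1584 \left(- \frac{4603}{11}\right) = -662832$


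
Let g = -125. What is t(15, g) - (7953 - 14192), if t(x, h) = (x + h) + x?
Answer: 6144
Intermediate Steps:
t(x, h) = h + 2*x (t(x, h) = (h + x) + x = h + 2*x)
t(15, g) - (7953 - 14192) = (-125 + 2*15) - (7953 - 14192) = (-125 + 30) - 1*(-6239) = -95 + 6239 = 6144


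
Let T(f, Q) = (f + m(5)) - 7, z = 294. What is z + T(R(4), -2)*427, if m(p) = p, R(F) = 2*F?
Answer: 2856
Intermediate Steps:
T(f, Q) = -2 + f (T(f, Q) = (f + 5) - 7 = (5 + f) - 7 = -2 + f)
z + T(R(4), -2)*427 = 294 + (-2 + 2*4)*427 = 294 + (-2 + 8)*427 = 294 + 6*427 = 294 + 2562 = 2856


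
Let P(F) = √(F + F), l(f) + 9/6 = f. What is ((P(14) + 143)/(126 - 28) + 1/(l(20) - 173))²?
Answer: 1937881549/916999524 + 43991*√7/741909 ≈ 2.2702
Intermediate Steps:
l(f) = -3/2 + f
P(F) = √2*√F (P(F) = √(2*F) = √2*√F)
((P(14) + 143)/(126 - 28) + 1/(l(20) - 173))² = ((√2*√14 + 143)/(126 - 28) + 1/((-3/2 + 20) - 173))² = ((2*√7 + 143)/98 + 1/(37/2 - 173))² = ((143 + 2*√7)*(1/98) + 1/(-309/2))² = ((143/98 + √7/49) - 2/309)² = (43991/30282 + √7/49)²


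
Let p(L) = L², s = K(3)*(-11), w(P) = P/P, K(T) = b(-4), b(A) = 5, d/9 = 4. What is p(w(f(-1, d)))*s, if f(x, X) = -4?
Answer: -55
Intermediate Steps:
d = 36 (d = 9*4 = 36)
K(T) = 5
w(P) = 1
s = -55 (s = 5*(-11) = -55)
p(w(f(-1, d)))*s = 1²*(-55) = 1*(-55) = -55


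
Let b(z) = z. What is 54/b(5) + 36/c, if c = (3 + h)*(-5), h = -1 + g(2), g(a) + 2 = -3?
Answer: 66/5 ≈ 13.200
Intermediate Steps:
g(a) = -5 (g(a) = -2 - 3 = -5)
h = -6 (h = -1 - 5 = -6)
c = 15 (c = (3 - 6)*(-5) = -3*(-5) = 15)
54/b(5) + 36/c = 54/5 + 36/15 = 54*(1/5) + 36*(1/15) = 54/5 + 12/5 = 66/5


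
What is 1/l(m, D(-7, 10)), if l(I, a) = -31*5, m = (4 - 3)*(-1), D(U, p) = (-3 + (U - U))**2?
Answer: -1/155 ≈ -0.0064516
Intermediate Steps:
D(U, p) = 9 (D(U, p) = (-3 + 0)**2 = (-3)**2 = 9)
m = -1 (m = 1*(-1) = -1)
l(I, a) = -155
1/l(m, D(-7, 10)) = 1/(-155) = -1/155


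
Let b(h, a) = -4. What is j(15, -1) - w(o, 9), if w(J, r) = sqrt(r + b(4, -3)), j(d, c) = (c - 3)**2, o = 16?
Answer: 16 - sqrt(5) ≈ 13.764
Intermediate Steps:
j(d, c) = (-3 + c)**2
w(J, r) = sqrt(-4 + r) (w(J, r) = sqrt(r - 4) = sqrt(-4 + r))
j(15, -1) - w(o, 9) = (-3 - 1)**2 - sqrt(-4 + 9) = (-4)**2 - sqrt(5) = 16 - sqrt(5)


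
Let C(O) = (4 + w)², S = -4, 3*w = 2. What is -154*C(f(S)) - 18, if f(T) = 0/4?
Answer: -30346/9 ≈ -3371.8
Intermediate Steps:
w = ⅔ (w = (⅓)*2 = ⅔ ≈ 0.66667)
f(T) = 0 (f(T) = 0*(¼) = 0)
C(O) = 196/9 (C(O) = (4 + ⅔)² = (14/3)² = 196/9)
-154*C(f(S)) - 18 = -154*196/9 - 18 = -30184/9 - 18 = -30346/9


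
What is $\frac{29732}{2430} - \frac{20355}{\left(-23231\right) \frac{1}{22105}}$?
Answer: $\frac{547031291171}{28225665} \approx 19381.0$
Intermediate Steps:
$\frac{29732}{2430} - \frac{20355}{\left(-23231\right) \frac{1}{22105}} = 29732 \cdot \frac{1}{2430} - \frac{20355}{\left(-23231\right) \frac{1}{22105}} = \frac{14866}{1215} - \frac{20355}{- \frac{23231}{22105}} = \frac{14866}{1215} - - \frac{449947275}{23231} = \frac{14866}{1215} + \frac{449947275}{23231} = \frac{547031291171}{28225665}$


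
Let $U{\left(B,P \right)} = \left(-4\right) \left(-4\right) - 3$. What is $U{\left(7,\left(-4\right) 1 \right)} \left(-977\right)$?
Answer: $-12701$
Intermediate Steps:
$U{\left(B,P \right)} = 13$ ($U{\left(B,P \right)} = 16 - 3 = 13$)
$U{\left(7,\left(-4\right) 1 \right)} \left(-977\right) = 13 \left(-977\right) = -12701$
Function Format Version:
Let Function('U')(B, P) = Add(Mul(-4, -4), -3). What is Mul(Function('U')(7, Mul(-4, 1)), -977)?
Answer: -12701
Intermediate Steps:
Function('U')(B, P) = 13 (Function('U')(B, P) = Add(16, -3) = 13)
Mul(Function('U')(7, Mul(-4, 1)), -977) = Mul(13, -977) = -12701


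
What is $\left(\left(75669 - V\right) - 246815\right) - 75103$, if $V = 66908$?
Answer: $-313157$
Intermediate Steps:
$\left(\left(75669 - V\right) - 246815\right) - 75103 = \left(\left(75669 - 66908\right) - 246815\right) - 75103 = \left(8761 - 246815\right) - 75103 = -238054 - 75103 = -313157$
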